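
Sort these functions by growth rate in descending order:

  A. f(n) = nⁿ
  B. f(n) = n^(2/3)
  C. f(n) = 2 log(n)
A > B > C

Comparing growth rates:
A = nⁿ is O(nⁿ)
B = n^(2/3) is O(n^(2/3))
C = 2 log(n) is O(log n)

Therefore, the order from fastest to slowest is: A > B > C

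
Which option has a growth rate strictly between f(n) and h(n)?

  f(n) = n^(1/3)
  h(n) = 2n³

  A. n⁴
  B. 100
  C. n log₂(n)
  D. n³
C

We need g(n) with n^(1/3) = o(g(n)) and g(n) = o(2n³), i.e. O(n^(1/3)) ≺ g ≺ O(n³).
Check each option:
  A. n⁴ — O(n⁴) does not grow strictly slower than h(n)
  B. 100 — O(1) does not grow strictly faster than f(n)
  C. n log₂(n) — O(n log n) is strictly between O(n^(1/3)) and O(n³) ✓
  D. n³ — O(n³) does not grow strictly slower than h(n)

Only option C (n log₂(n)) lies strictly between.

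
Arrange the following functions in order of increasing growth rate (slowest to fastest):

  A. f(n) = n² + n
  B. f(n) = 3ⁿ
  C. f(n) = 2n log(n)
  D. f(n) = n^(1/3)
D < C < A < B

Comparing growth rates:
D = n^(1/3) is O(n^(1/3))
C = 2n log(n) is O(n log n)
A = n² + n is O(n²)
B = 3ⁿ is O(3ⁿ)

Therefore, the order from slowest to fastest is: D < C < A < B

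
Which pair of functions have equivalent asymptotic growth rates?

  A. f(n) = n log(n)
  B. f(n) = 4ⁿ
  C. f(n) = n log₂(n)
A and C

Examining each function:
  A. n log(n) is O(n log n)
  B. 4ⁿ is O(4ⁿ)
  C. n log₂(n) is O(n log n)

Functions A and C both have the same complexity class.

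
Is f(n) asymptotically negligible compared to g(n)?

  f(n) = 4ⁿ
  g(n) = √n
False

f(n) = 4ⁿ is O(4ⁿ), and g(n) = √n is O(√n).
Since O(4ⁿ) grows faster than or equal to O(√n), f(n) = o(g(n)) is false.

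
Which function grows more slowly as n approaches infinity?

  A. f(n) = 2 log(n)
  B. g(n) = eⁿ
A

f(n) = 2 log(n) is O(log n), while g(n) = eⁿ is O(eⁿ).
Since O(log n) grows slower than O(eⁿ), f(n) is dominated.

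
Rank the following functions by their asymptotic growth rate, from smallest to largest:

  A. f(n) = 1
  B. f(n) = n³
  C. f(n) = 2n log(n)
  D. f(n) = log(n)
A < D < C < B

Comparing growth rates:
A = 1 is O(1)
D = log(n) is O(log n)
C = 2n log(n) is O(n log n)
B = n³ is O(n³)

Therefore, the order from slowest to fastest is: A < D < C < B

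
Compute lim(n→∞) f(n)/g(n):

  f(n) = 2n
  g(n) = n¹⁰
0

Since 2n (O(n)) grows slower than n¹⁰ (O(n¹⁰)),
the ratio f(n)/g(n) → 0 as n → ∞.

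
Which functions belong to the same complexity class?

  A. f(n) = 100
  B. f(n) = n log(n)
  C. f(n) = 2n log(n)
B and C

Examining each function:
  A. 100 is O(1)
  B. n log(n) is O(n log n)
  C. 2n log(n) is O(n log n)

Functions B and C both have the same complexity class.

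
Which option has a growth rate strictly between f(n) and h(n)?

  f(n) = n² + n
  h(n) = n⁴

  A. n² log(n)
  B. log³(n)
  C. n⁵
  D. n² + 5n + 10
A

We need g(n) with n² + n = o(g(n)) and g(n) = o(n⁴), i.e. O(n²) ≺ g ≺ O(n⁴).
Check each option:
  A. n² log(n) — O(n² log n) is strictly between O(n²) and O(n⁴) ✓
  B. log³(n) — O(log³ n) does not grow strictly faster than f(n)
  C. n⁵ — O(n⁵) does not grow strictly slower than h(n)
  D. n² + 5n + 10 — O(n²) does not grow strictly faster than f(n)

Only option A (n² log(n)) lies strictly between.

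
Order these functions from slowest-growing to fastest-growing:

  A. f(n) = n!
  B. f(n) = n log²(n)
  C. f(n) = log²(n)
C < B < A

Comparing growth rates:
C = log²(n) is O(log² n)
B = n log²(n) is O(n log² n)
A = n! is O(n!)

Therefore, the order from slowest to fastest is: C < B < A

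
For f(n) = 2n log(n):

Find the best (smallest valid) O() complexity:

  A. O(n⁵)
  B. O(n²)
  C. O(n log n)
C

f(n) = 2n log(n) is O(n log n).
All listed options are valid Big-O bounds (upper bounds),
but O(n log n) is the tightest (smallest valid bound).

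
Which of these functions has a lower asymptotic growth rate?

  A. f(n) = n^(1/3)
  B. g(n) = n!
A

f(n) = n^(1/3) is O(n^(1/3)), while g(n) = n! is O(n!).
Since O(n^(1/3)) grows slower than O(n!), f(n) is dominated.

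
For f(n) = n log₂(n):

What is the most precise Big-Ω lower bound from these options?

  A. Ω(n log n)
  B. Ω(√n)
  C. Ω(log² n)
A

f(n) = n log₂(n) is Ω(n log n).
All listed options are valid Big-Ω bounds (lower bounds),
but Ω(n log n) is the tightest (largest valid bound).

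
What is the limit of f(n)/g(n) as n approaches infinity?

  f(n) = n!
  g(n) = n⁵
∞

Since n! (O(n!)) grows faster than n⁵ (O(n⁵)),
the ratio f(n)/g(n) → ∞ as n → ∞.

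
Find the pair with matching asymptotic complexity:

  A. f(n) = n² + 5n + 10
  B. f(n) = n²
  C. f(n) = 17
A and B

Examining each function:
  A. n² + 5n + 10 is O(n²)
  B. n² is O(n²)
  C. 17 is O(1)

Functions A and B both have the same complexity class.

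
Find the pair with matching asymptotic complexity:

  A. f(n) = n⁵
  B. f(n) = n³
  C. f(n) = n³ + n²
B and C

Examining each function:
  A. n⁵ is O(n⁵)
  B. n³ is O(n³)
  C. n³ + n² is O(n³)

Functions B and C both have the same complexity class.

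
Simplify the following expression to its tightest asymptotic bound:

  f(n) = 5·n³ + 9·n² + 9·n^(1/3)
Θ(n³)

Order the terms by growth rate: 9·n^(1/3) ≺ 9·n² ≺ 5·n³.
The fastest-growing term 5·n³ dominates as n → ∞; dropping its constant factor gives Θ(n³).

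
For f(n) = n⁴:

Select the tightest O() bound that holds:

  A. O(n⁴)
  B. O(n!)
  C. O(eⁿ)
A

f(n) = n⁴ is O(n⁴).
All listed options are valid Big-O bounds (upper bounds),
but O(n⁴) is the tightest (smallest valid bound).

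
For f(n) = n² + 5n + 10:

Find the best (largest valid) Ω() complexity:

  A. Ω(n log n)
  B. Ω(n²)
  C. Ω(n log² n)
B

f(n) = n² + 5n + 10 is Ω(n²).
All listed options are valid Big-Ω bounds (lower bounds),
but Ω(n²) is the tightest (largest valid bound).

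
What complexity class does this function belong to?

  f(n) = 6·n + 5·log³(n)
O(n)

The dominant term in 6·n + 5·log³(n) is 6·n, which is Θ(n).
Lower-order terms (5·log³(n)) are asymptotically negligible.
Constants are absorbed, so the tightest bound is O(n).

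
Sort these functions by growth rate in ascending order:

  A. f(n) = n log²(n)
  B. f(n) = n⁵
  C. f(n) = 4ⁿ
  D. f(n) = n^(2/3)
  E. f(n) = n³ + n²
D < A < E < B < C

Comparing growth rates:
D = n^(2/3) is O(n^(2/3))
A = n log²(n) is O(n log² n)
E = n³ + n² is O(n³)
B = n⁵ is O(n⁵)
C = 4ⁿ is O(4ⁿ)

Therefore, the order from slowest to fastest is: D < A < E < B < C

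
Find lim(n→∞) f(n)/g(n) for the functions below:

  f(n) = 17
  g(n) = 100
17/100

Since 17 and 100 have the same growth rate (O(1)),
the ratio converges to a constant: 17/100.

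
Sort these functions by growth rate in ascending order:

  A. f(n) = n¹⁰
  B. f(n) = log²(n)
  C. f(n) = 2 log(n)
C < B < A

Comparing growth rates:
C = 2 log(n) is O(log n)
B = log²(n) is O(log² n)
A = n¹⁰ is O(n¹⁰)

Therefore, the order from slowest to fastest is: C < B < A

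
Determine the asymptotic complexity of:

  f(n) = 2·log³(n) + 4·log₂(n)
O(log³ n)

The dominant term in 2·log³(n) + 4·log₂(n) is 2·log³(n), which is Θ(log³ n).
Lower-order terms (4·log₂(n)) are asymptotically negligible.
Constants are absorbed, so the tightest bound is O(log³ n).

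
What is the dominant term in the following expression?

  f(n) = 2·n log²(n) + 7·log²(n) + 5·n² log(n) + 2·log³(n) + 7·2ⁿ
7·2ⁿ

Looking at each term:
  - 2·n log²(n) is O(n log² n)
  - 7·log²(n) is O(log² n)
  - 5·n² log(n) is O(n² log n)
  - 2·log³(n) is O(log³ n)
  - 7·2ⁿ is O(2ⁿ)

The term 7·2ⁿ (O(2ⁿ)) grows fastest and dominates all others.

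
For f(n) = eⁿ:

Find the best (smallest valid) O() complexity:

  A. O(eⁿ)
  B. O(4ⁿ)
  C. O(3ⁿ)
A

f(n) = eⁿ is O(eⁿ).
All listed options are valid Big-O bounds (upper bounds),
but O(eⁿ) is the tightest (smallest valid bound).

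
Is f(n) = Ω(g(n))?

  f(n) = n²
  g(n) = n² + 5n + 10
True

f(n) = n² and g(n) = n² + 5n + 10 are both O(n²).
Big-Ω permits equal growth rates (f ≥ c·g for some c > 0), so f(n) = Ω(g(n)) is true.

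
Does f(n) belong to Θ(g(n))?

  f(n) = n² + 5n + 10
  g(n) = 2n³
False

f(n) = n² + 5n + 10 is O(n²), and g(n) = 2n³ is O(n³).
Since they have different growth rates, f(n) = Θ(g(n)) is false.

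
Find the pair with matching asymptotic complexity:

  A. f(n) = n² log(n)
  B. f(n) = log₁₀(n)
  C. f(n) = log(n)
B and C

Examining each function:
  A. n² log(n) is O(n² log n)
  B. log₁₀(n) is O(log n)
  C. log(n) is O(log n)

Functions B and C both have the same complexity class.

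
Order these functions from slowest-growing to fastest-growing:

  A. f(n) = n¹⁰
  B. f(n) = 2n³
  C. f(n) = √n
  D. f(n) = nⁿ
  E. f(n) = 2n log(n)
C < E < B < A < D

Comparing growth rates:
C = √n is O(√n)
E = 2n log(n) is O(n log n)
B = 2n³ is O(n³)
A = n¹⁰ is O(n¹⁰)
D = nⁿ is O(nⁿ)

Therefore, the order from slowest to fastest is: C < E < B < A < D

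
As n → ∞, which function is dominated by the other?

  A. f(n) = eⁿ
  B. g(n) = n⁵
B

f(n) = eⁿ is O(eⁿ), while g(n) = n⁵ is O(n⁵).
Since O(n⁵) grows slower than O(eⁿ), g(n) is dominated.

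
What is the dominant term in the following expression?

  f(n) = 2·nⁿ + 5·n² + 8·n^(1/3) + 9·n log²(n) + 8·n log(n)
2·nⁿ

Looking at each term:
  - 2·nⁿ is O(nⁿ)
  - 5·n² is O(n²)
  - 8·n^(1/3) is O(n^(1/3))
  - 9·n log²(n) is O(n log² n)
  - 8·n log(n) is O(n log n)

The term 2·nⁿ (O(nⁿ)) grows fastest and dominates all others.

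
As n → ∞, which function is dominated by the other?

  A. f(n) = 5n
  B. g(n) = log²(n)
B

f(n) = 5n is O(n), while g(n) = log²(n) is O(log² n).
Since O(log² n) grows slower than O(n), g(n) is dominated.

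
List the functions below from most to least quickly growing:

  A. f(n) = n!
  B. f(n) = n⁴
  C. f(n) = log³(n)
A > B > C

Comparing growth rates:
A = n! is O(n!)
B = n⁴ is O(n⁴)
C = log³(n) is O(log³ n)

Therefore, the order from fastest to slowest is: A > B > C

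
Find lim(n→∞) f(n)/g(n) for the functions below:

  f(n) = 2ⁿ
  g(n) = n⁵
∞

Since 2ⁿ (O(2ⁿ)) grows faster than n⁵ (O(n⁵)),
the ratio f(n)/g(n) → ∞ as n → ∞.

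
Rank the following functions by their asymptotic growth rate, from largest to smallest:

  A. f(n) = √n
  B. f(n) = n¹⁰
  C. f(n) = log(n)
B > A > C

Comparing growth rates:
B = n¹⁰ is O(n¹⁰)
A = √n is O(√n)
C = log(n) is O(log n)

Therefore, the order from fastest to slowest is: B > A > C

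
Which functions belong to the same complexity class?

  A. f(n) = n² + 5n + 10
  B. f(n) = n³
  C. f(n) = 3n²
A and C

Examining each function:
  A. n² + 5n + 10 is O(n²)
  B. n³ is O(n³)
  C. 3n² is O(n²)

Functions A and C both have the same complexity class.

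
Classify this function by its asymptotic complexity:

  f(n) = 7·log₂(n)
O(log n)

The dominant term in 7·log₂(n) is 7·log₂(n), which is Θ(log n).
Constants are absorbed, so the tightest bound is O(log n).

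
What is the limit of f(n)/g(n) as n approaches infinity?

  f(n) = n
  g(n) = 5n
1/5

Since n and 5n have the same growth rate (O(n)),
the ratio converges to a constant: 1/5.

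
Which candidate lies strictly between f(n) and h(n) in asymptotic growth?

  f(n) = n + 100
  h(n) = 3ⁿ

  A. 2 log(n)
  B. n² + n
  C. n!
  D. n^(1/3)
B

We need g(n) with n + 100 = o(g(n)) and g(n) = o(3ⁿ), i.e. O(n) ≺ g ≺ O(3ⁿ).
Check each option:
  A. 2 log(n) — O(log n) does not grow strictly faster than f(n)
  B. n² + n — O(n²) is strictly between O(n) and O(3ⁿ) ✓
  C. n! — O(n!) does not grow strictly slower than h(n)
  D. n^(1/3) — O(n^(1/3)) does not grow strictly faster than f(n)

Only option B (n² + n) lies strictly between.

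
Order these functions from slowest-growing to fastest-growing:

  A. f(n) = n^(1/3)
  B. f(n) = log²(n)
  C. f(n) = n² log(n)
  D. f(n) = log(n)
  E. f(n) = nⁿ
D < B < A < C < E

Comparing growth rates:
D = log(n) is O(log n)
B = log²(n) is O(log² n)
A = n^(1/3) is O(n^(1/3))
C = n² log(n) is O(n² log n)
E = nⁿ is O(nⁿ)

Therefore, the order from slowest to fastest is: D < B < A < C < E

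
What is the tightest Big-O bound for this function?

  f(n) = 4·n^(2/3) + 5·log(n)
O(n^(2/3))

The dominant term in 4·n^(2/3) + 5·log(n) is 4·n^(2/3), which is Θ(n^(2/3)).
Lower-order terms (5·log(n)) are asymptotically negligible.
Constants are absorbed, so the tightest bound is O(n^(2/3)).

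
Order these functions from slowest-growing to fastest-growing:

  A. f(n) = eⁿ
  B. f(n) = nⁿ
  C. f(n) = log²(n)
C < A < B

Comparing growth rates:
C = log²(n) is O(log² n)
A = eⁿ is O(eⁿ)
B = nⁿ is O(nⁿ)

Therefore, the order from slowest to fastest is: C < A < B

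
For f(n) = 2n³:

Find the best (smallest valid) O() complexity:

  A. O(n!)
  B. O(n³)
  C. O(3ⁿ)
B

f(n) = 2n³ is O(n³).
All listed options are valid Big-O bounds (upper bounds),
but O(n³) is the tightest (smallest valid bound).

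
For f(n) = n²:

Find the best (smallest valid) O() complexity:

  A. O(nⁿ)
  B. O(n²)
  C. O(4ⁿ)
B

f(n) = n² is O(n²).
All listed options are valid Big-O bounds (upper bounds),
but O(n²) is the tightest (smallest valid bound).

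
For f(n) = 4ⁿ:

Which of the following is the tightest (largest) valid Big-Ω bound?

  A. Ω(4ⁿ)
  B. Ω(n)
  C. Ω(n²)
A

f(n) = 4ⁿ is Ω(4ⁿ).
All listed options are valid Big-Ω bounds (lower bounds),
but Ω(4ⁿ) is the tightest (largest valid bound).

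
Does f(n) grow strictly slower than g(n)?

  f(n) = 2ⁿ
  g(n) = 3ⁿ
True

f(n) = 2ⁿ is O(2ⁿ), and g(n) = 3ⁿ is O(3ⁿ).
Since O(2ⁿ) grows strictly slower than O(3ⁿ), f(n) = o(g(n)) is true.
This means lim(n→∞) f(n)/g(n) = 0.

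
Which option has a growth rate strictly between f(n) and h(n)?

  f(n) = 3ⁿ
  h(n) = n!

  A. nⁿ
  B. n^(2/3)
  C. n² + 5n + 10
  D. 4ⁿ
D

We need g(n) with 3ⁿ = o(g(n)) and g(n) = o(n!), i.e. O(3ⁿ) ≺ g ≺ O(n!).
Check each option:
  A. nⁿ — O(nⁿ) does not grow strictly slower than h(n)
  B. n^(2/3) — O(n^(2/3)) does not grow strictly faster than f(n)
  C. n² + 5n + 10 — O(n²) does not grow strictly faster than f(n)
  D. 4ⁿ — O(4ⁿ) is strictly between O(3ⁿ) and O(n!) ✓

Only option D (4ⁿ) lies strictly between.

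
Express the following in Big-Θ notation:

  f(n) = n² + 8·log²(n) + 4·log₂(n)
Θ(n²)

Order the terms by growth rate: 4·log₂(n) ≺ 8·log²(n) ≺ n².
The fastest-growing term n² dominates as n → ∞; dropping its constant factor gives Θ(n²).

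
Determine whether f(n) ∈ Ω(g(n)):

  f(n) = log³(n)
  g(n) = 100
True

f(n) = log³(n) is O(log³ n), and g(n) = 100 is O(1).
Since O(log³ n) grows at least as fast as O(1), f(n) = Ω(g(n)) is true.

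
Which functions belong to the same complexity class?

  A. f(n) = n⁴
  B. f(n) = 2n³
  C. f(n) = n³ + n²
B and C

Examining each function:
  A. n⁴ is O(n⁴)
  B. 2n³ is O(n³)
  C. n³ + n² is O(n³)

Functions B and C both have the same complexity class.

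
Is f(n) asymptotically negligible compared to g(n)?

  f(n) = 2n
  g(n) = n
False

f(n) = 2n is O(n), and g(n) = n is O(n).
Since they have the same growth rate, f(n) = o(g(n)) is false.
(f = o(g) requires f to grow strictly slower, not equal.)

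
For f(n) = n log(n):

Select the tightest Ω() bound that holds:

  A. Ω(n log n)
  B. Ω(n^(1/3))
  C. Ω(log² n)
A

f(n) = n log(n) is Ω(n log n).
All listed options are valid Big-Ω bounds (lower bounds),
but Ω(n log n) is the tightest (largest valid bound).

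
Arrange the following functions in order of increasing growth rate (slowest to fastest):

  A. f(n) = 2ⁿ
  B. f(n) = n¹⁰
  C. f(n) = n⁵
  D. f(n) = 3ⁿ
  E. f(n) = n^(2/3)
E < C < B < A < D

Comparing growth rates:
E = n^(2/3) is O(n^(2/3))
C = n⁵ is O(n⁵)
B = n¹⁰ is O(n¹⁰)
A = 2ⁿ is O(2ⁿ)
D = 3ⁿ is O(3ⁿ)

Therefore, the order from slowest to fastest is: E < C < B < A < D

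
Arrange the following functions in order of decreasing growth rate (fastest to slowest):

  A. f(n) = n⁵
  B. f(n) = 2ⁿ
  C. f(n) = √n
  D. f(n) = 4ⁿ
D > B > A > C

Comparing growth rates:
D = 4ⁿ is O(4ⁿ)
B = 2ⁿ is O(2ⁿ)
A = n⁵ is O(n⁵)
C = √n is O(√n)

Therefore, the order from fastest to slowest is: D > B > A > C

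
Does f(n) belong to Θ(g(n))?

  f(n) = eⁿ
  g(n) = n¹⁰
False

f(n) = eⁿ is O(eⁿ), and g(n) = n¹⁰ is O(n¹⁰).
Since they have different growth rates, f(n) = Θ(g(n)) is false.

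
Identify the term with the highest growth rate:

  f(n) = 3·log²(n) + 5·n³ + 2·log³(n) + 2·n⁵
2·n⁵

Looking at each term:
  - 3·log²(n) is O(log² n)
  - 5·n³ is O(n³)
  - 2·log³(n) is O(log³ n)
  - 2·n⁵ is O(n⁵)

The term 2·n⁵ (O(n⁵)) grows fastest and dominates all others.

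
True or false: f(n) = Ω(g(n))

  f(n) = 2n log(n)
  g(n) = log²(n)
True

f(n) = 2n log(n) is O(n log n), and g(n) = log²(n) is O(log² n).
Since O(n log n) grows at least as fast as O(log² n), f(n) = Ω(g(n)) is true.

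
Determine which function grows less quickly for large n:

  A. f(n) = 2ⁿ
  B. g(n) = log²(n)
B

f(n) = 2ⁿ is O(2ⁿ), while g(n) = log²(n) is O(log² n).
Since O(log² n) grows slower than O(2ⁿ), g(n) is dominated.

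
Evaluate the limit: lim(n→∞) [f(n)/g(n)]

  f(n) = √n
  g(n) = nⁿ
0

Since √n (O(√n)) grows slower than nⁿ (O(nⁿ)),
the ratio f(n)/g(n) → 0 as n → ∞.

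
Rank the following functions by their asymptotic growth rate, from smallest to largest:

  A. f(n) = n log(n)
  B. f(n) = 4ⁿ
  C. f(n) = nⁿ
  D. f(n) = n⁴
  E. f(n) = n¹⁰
A < D < E < B < C

Comparing growth rates:
A = n log(n) is O(n log n)
D = n⁴ is O(n⁴)
E = n¹⁰ is O(n¹⁰)
B = 4ⁿ is O(4ⁿ)
C = nⁿ is O(nⁿ)

Therefore, the order from slowest to fastest is: A < D < E < B < C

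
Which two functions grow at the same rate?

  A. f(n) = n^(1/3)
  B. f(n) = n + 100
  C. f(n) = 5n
B and C

Examining each function:
  A. n^(1/3) is O(n^(1/3))
  B. n + 100 is O(n)
  C. 5n is O(n)

Functions B and C both have the same complexity class.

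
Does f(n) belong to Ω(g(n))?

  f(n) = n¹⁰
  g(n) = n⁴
True

f(n) = n¹⁰ is O(n¹⁰), and g(n) = n⁴ is O(n⁴).
Since O(n¹⁰) grows at least as fast as O(n⁴), f(n) = Ω(g(n)) is true.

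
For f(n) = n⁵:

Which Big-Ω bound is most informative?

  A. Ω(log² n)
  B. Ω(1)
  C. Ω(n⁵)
C

f(n) = n⁵ is Ω(n⁵).
All listed options are valid Big-Ω bounds (lower bounds),
but Ω(n⁵) is the tightest (largest valid bound).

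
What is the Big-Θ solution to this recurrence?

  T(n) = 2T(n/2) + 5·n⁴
Θ(n⁴)

Master Theorem: a = 2, b = 2, f(n) = 5·n⁴.
Compute the critical exponent d = log₂(2) = 1.
Compare f(n) = Θ(n⁴) against n^d:
  k = 4 > d = 1, so f(n) = Ω(n^(d+ε)) — Case 3.
  Regularity: a·(n/b)^4/n^4 = a/b^4 = 2/16 < 1 ✓.
  The top-level work dominates: T(n) = Θ(f(n)) = Θ(n⁴).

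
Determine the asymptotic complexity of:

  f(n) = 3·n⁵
O(n⁵)

The dominant term in 3·n⁵ is 3·n⁵, which is Θ(n⁵).
Constants are absorbed, so the tightest bound is O(n⁵).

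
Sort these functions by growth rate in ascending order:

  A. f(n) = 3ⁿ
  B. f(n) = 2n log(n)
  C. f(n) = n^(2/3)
C < B < A

Comparing growth rates:
C = n^(2/3) is O(n^(2/3))
B = 2n log(n) is O(n log n)
A = 3ⁿ is O(3ⁿ)

Therefore, the order from slowest to fastest is: C < B < A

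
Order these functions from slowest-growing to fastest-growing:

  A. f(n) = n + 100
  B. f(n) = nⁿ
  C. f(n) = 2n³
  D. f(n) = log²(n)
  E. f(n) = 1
E < D < A < C < B

Comparing growth rates:
E = 1 is O(1)
D = log²(n) is O(log² n)
A = n + 100 is O(n)
C = 2n³ is O(n³)
B = nⁿ is O(nⁿ)

Therefore, the order from slowest to fastest is: E < D < A < C < B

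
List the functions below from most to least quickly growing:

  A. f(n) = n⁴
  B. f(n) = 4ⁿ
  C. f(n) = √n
B > A > C

Comparing growth rates:
B = 4ⁿ is O(4ⁿ)
A = n⁴ is O(n⁴)
C = √n is O(√n)

Therefore, the order from fastest to slowest is: B > A > C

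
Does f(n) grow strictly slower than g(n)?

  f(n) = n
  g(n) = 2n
False

f(n) = n is O(n), and g(n) = 2n is O(n).
Since they have the same growth rate, f(n) = o(g(n)) is false.
(f = o(g) requires f to grow strictly slower, not equal.)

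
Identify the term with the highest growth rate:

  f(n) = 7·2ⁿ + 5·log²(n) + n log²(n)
7·2ⁿ

Looking at each term:
  - 7·2ⁿ is O(2ⁿ)
  - 5·log²(n) is O(log² n)
  - n log²(n) is O(n log² n)

The term 7·2ⁿ (O(2ⁿ)) grows fastest and dominates all others.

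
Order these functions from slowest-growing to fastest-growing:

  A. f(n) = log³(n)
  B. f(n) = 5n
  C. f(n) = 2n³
A < B < C

Comparing growth rates:
A = log³(n) is O(log³ n)
B = 5n is O(n)
C = 2n³ is O(n³)

Therefore, the order from slowest to fastest is: A < B < C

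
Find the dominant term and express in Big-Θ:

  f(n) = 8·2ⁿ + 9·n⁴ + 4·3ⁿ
Θ(3ⁿ)

Order the terms by growth rate: 9·n⁴ ≺ 8·2ⁿ ≺ 4·3ⁿ.
The fastest-growing term 4·3ⁿ dominates as n → ∞; dropping its constant factor gives Θ(3ⁿ).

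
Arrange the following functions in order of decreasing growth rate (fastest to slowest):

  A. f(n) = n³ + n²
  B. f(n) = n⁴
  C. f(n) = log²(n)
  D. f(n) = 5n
B > A > D > C

Comparing growth rates:
B = n⁴ is O(n⁴)
A = n³ + n² is O(n³)
D = 5n is O(n)
C = log²(n) is O(log² n)

Therefore, the order from fastest to slowest is: B > A > D > C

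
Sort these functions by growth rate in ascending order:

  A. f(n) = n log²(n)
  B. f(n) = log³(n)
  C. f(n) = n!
B < A < C

Comparing growth rates:
B = log³(n) is O(log³ n)
A = n log²(n) is O(n log² n)
C = n! is O(n!)

Therefore, the order from slowest to fastest is: B < A < C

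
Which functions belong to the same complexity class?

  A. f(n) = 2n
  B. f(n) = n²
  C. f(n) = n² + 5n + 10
B and C

Examining each function:
  A. 2n is O(n)
  B. n² is O(n²)
  C. n² + 5n + 10 is O(n²)

Functions B and C both have the same complexity class.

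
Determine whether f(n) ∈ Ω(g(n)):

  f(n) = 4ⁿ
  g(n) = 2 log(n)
True

f(n) = 4ⁿ is O(4ⁿ), and g(n) = 2 log(n) is O(log n).
Since O(4ⁿ) grows at least as fast as O(log n), f(n) = Ω(g(n)) is true.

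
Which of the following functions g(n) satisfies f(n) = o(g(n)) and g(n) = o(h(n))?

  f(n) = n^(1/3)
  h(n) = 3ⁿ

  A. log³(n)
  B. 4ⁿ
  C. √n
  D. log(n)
C

We need g(n) with n^(1/3) = o(g(n)) and g(n) = o(3ⁿ), i.e. O(n^(1/3)) ≺ g ≺ O(3ⁿ).
Check each option:
  A. log³(n) — O(log³ n) does not grow strictly faster than f(n)
  B. 4ⁿ — O(4ⁿ) does not grow strictly slower than h(n)
  C. √n — O(√n) is strictly between O(n^(1/3)) and O(3ⁿ) ✓
  D. log(n) — O(log n) does not grow strictly faster than f(n)

Only option C (√n) lies strictly between.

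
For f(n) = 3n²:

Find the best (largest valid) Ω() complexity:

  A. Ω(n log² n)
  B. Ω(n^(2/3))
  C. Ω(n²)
C

f(n) = 3n² is Ω(n²).
All listed options are valid Big-Ω bounds (lower bounds),
but Ω(n²) is the tightest (largest valid bound).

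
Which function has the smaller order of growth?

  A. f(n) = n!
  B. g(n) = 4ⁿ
B

f(n) = n! is O(n!), while g(n) = 4ⁿ is O(4ⁿ).
Since O(4ⁿ) grows slower than O(n!), g(n) is dominated.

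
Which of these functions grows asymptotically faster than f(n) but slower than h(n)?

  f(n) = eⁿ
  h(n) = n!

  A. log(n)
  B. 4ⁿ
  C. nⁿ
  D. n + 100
B

We need g(n) with eⁿ = o(g(n)) and g(n) = o(n!), i.e. O(eⁿ) ≺ g ≺ O(n!).
Check each option:
  A. log(n) — O(log n) does not grow strictly faster than f(n)
  B. 4ⁿ — O(4ⁿ) is strictly between O(eⁿ) and O(n!) ✓
  C. nⁿ — O(nⁿ) does not grow strictly slower than h(n)
  D. n + 100 — O(n) does not grow strictly faster than f(n)

Only option B (4ⁿ) lies strictly between.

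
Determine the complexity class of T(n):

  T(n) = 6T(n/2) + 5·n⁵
Θ(n⁵)

Master Theorem: a = 6, b = 2, f(n) = 5·n⁵.
Compute the critical exponent d = log₂(6) = 2.585.
Compare f(n) = Θ(n⁵) against n^d:
  k = 5 > d = 2.585, so f(n) = Ω(n^(d+ε)) — Case 3.
  Regularity: a·(n/b)^5/n^5 = a/b^5 = 6/32 < 1 ✓.
  The top-level work dominates: T(n) = Θ(f(n)) = Θ(n⁵).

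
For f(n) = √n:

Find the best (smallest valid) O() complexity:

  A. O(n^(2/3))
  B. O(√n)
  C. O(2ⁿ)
B

f(n) = √n is O(√n).
All listed options are valid Big-O bounds (upper bounds),
but O(√n) is the tightest (smallest valid bound).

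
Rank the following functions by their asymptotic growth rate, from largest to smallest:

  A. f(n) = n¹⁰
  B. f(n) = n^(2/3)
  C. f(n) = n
A > C > B

Comparing growth rates:
A = n¹⁰ is O(n¹⁰)
C = n is O(n)
B = n^(2/3) is O(n^(2/3))

Therefore, the order from fastest to slowest is: A > C > B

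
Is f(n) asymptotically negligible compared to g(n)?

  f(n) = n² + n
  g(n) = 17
False

f(n) = n² + n is O(n²), and g(n) = 17 is O(1).
Since O(n²) grows faster than or equal to O(1), f(n) = o(g(n)) is false.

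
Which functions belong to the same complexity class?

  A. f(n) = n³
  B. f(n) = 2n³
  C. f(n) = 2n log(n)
A and B

Examining each function:
  A. n³ is O(n³)
  B. 2n³ is O(n³)
  C. 2n log(n) is O(n log n)

Functions A and B both have the same complexity class.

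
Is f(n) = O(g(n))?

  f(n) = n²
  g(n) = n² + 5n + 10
True

f(n) = n² and g(n) = n² + 5n + 10 are both O(n²).
Big-O permits equal growth rates (f ≤ c·g for some c), so f(n) = O(g(n)) is true.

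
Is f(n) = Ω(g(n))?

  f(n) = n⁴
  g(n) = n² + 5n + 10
True

f(n) = n⁴ is O(n⁴), and g(n) = n² + 5n + 10 is O(n²).
Since O(n⁴) grows at least as fast as O(n²), f(n) = Ω(g(n)) is true.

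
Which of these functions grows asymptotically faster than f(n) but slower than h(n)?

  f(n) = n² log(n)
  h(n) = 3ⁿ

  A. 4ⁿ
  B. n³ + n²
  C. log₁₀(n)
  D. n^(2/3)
B

We need g(n) with n² log(n) = o(g(n)) and g(n) = o(3ⁿ), i.e. O(n² log n) ≺ g ≺ O(3ⁿ).
Check each option:
  A. 4ⁿ — O(4ⁿ) does not grow strictly slower than h(n)
  B. n³ + n² — O(n³) is strictly between O(n² log n) and O(3ⁿ) ✓
  C. log₁₀(n) — O(log n) does not grow strictly faster than f(n)
  D. n^(2/3) — O(n^(2/3)) does not grow strictly faster than f(n)

Only option B (n³ + n²) lies strictly between.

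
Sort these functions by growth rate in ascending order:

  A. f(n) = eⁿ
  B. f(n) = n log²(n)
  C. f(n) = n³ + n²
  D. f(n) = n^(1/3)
D < B < C < A

Comparing growth rates:
D = n^(1/3) is O(n^(1/3))
B = n log²(n) is O(n log² n)
C = n³ + n² is O(n³)
A = eⁿ is O(eⁿ)

Therefore, the order from slowest to fastest is: D < B < C < A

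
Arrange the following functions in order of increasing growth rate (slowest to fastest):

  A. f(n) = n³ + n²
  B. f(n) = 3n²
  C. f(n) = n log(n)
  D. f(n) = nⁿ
C < B < A < D

Comparing growth rates:
C = n log(n) is O(n log n)
B = 3n² is O(n²)
A = n³ + n² is O(n³)
D = nⁿ is O(nⁿ)

Therefore, the order from slowest to fastest is: C < B < A < D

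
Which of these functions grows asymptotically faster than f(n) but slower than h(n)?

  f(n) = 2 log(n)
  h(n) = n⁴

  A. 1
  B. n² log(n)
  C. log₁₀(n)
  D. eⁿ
B

We need g(n) with 2 log(n) = o(g(n)) and g(n) = o(n⁴), i.e. O(log n) ≺ g ≺ O(n⁴).
Check each option:
  A. 1 — O(1) does not grow strictly faster than f(n)
  B. n² log(n) — O(n² log n) is strictly between O(log n) and O(n⁴) ✓
  C. log₁₀(n) — O(log n) does not grow strictly faster than f(n)
  D. eⁿ — O(eⁿ) does not grow strictly slower than h(n)

Only option B (n² log(n)) lies strictly between.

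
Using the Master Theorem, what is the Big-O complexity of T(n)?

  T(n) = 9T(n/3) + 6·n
Θ(n²)

Master Theorem: a = 9, b = 3, f(n) = 6·n.
Compute the critical exponent d = log₃(9) = 2.
Compare f(n) = Θ(n) against n^d:
  k = 1 < d = 2, so f(n) = O(n^(d-ε)) — Case 1.
  The recursion cost dominates: T(n) = Θ(n^d) = Θ(n²).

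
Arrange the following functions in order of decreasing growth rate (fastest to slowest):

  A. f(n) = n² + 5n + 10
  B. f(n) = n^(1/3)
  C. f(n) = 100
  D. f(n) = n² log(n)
D > A > B > C

Comparing growth rates:
D = n² log(n) is O(n² log n)
A = n² + 5n + 10 is O(n²)
B = n^(1/3) is O(n^(1/3))
C = 100 is O(1)

Therefore, the order from fastest to slowest is: D > A > B > C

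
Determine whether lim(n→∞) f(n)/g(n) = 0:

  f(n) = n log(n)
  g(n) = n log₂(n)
False

f(n) = n log(n) is O(n log n), and g(n) = n log₂(n) is O(n log n).
Since they have the same growth rate, f(n) = o(g(n)) is false.
(f = o(g) requires f to grow strictly slower, not equal.)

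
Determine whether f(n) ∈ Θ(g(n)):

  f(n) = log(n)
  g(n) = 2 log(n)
True

f(n) = log(n) and g(n) = 2 log(n) are both O(log n).
Since they have the same asymptotic growth rate, f(n) = Θ(g(n)) is true.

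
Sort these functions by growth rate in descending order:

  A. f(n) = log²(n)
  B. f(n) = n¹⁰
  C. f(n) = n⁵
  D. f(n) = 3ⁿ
D > B > C > A

Comparing growth rates:
D = 3ⁿ is O(3ⁿ)
B = n¹⁰ is O(n¹⁰)
C = n⁵ is O(n⁵)
A = log²(n) is O(log² n)

Therefore, the order from fastest to slowest is: D > B > C > A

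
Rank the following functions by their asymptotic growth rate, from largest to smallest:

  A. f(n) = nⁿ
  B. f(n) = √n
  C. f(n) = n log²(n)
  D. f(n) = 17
A > C > B > D

Comparing growth rates:
A = nⁿ is O(nⁿ)
C = n log²(n) is O(n log² n)
B = √n is O(√n)
D = 17 is O(1)

Therefore, the order from fastest to slowest is: A > C > B > D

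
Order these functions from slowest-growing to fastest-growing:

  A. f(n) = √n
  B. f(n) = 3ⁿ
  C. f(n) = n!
A < B < C

Comparing growth rates:
A = √n is O(√n)
B = 3ⁿ is O(3ⁿ)
C = n! is O(n!)

Therefore, the order from slowest to fastest is: A < B < C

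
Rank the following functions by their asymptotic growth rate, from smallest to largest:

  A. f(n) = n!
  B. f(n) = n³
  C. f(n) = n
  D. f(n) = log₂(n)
D < C < B < A

Comparing growth rates:
D = log₂(n) is O(log n)
C = n is O(n)
B = n³ is O(n³)
A = n! is O(n!)

Therefore, the order from slowest to fastest is: D < C < B < A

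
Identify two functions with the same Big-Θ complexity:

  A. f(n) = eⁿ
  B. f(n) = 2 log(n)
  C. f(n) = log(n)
B and C

Examining each function:
  A. eⁿ is O(eⁿ)
  B. 2 log(n) is O(log n)
  C. log(n) is O(log n)

Functions B and C both have the same complexity class.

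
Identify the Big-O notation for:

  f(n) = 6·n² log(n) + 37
O(n² log n)

The dominant term in 6·n² log(n) + 37 is 6·n² log(n), which is Θ(n² log n).
Lower-order terms (37) are asymptotically negligible.
Constants are absorbed, so the tightest bound is O(n² log n).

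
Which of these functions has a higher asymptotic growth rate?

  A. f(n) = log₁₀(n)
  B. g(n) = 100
A

f(n) = log₁₀(n) is O(log n), while g(n) = 100 is O(1).
Since O(log n) grows faster than O(1), f(n) dominates.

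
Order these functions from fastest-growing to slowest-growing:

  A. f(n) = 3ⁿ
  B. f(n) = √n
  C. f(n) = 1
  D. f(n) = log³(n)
A > B > D > C

Comparing growth rates:
A = 3ⁿ is O(3ⁿ)
B = √n is O(√n)
D = log³(n) is O(log³ n)
C = 1 is O(1)

Therefore, the order from fastest to slowest is: A > B > D > C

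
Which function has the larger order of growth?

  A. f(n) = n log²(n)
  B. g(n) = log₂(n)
A

f(n) = n log²(n) is O(n log² n), while g(n) = log₂(n) is O(log n).
Since O(n log² n) grows faster than O(log n), f(n) dominates.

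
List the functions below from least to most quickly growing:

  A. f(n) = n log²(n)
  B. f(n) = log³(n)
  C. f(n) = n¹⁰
B < A < C

Comparing growth rates:
B = log³(n) is O(log³ n)
A = n log²(n) is O(n log² n)
C = n¹⁰ is O(n¹⁰)

Therefore, the order from slowest to fastest is: B < A < C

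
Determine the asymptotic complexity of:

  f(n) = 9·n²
O(n²)

The dominant term in 9·n² is 9·n², which is Θ(n²).
Constants are absorbed, so the tightest bound is O(n²).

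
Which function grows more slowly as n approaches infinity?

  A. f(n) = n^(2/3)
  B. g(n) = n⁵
A

f(n) = n^(2/3) is O(n^(2/3)), while g(n) = n⁵ is O(n⁵).
Since O(n^(2/3)) grows slower than O(n⁵), f(n) is dominated.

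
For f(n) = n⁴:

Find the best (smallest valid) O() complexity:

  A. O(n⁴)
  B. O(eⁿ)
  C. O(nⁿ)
A

f(n) = n⁴ is O(n⁴).
All listed options are valid Big-O bounds (upper bounds),
but O(n⁴) is the tightest (smallest valid bound).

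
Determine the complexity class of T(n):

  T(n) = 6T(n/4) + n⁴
Θ(n⁴)

Master Theorem: a = 6, b = 4, f(n) = n⁴.
Compute the critical exponent d = log₄(6) = 1.292.
Compare f(n) = Θ(n⁴) against n^d:
  k = 4 > d = 1.292, so f(n) = Ω(n^(d+ε)) — Case 3.
  Regularity: a·(n/b)^4/n^4 = a/b^4 = 6/256 < 1 ✓.
  The top-level work dominates: T(n) = Θ(f(n)) = Θ(n⁴).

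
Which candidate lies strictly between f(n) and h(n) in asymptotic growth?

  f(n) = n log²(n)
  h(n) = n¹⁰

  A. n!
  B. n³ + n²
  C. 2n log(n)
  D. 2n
B

We need g(n) with n log²(n) = o(g(n)) and g(n) = o(n¹⁰), i.e. O(n log² n) ≺ g ≺ O(n¹⁰).
Check each option:
  A. n! — O(n!) does not grow strictly slower than h(n)
  B. n³ + n² — O(n³) is strictly between O(n log² n) and O(n¹⁰) ✓
  C. 2n log(n) — O(n log n) does not grow strictly faster than f(n)
  D. 2n — O(n) does not grow strictly faster than f(n)

Only option B (n³ + n²) lies strictly between.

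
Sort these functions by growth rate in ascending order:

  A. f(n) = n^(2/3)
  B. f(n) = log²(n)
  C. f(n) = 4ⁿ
B < A < C

Comparing growth rates:
B = log²(n) is O(log² n)
A = n^(2/3) is O(n^(2/3))
C = 4ⁿ is O(4ⁿ)

Therefore, the order from slowest to fastest is: B < A < C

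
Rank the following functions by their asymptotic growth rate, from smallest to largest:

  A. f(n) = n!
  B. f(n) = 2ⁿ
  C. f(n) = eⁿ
B < C < A

Comparing growth rates:
B = 2ⁿ is O(2ⁿ)
C = eⁿ is O(eⁿ)
A = n! is O(n!)

Therefore, the order from slowest to fastest is: B < C < A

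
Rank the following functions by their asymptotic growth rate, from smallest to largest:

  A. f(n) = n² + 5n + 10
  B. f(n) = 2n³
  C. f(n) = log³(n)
C < A < B

Comparing growth rates:
C = log³(n) is O(log³ n)
A = n² + 5n + 10 is O(n²)
B = 2n³ is O(n³)

Therefore, the order from slowest to fastest is: C < A < B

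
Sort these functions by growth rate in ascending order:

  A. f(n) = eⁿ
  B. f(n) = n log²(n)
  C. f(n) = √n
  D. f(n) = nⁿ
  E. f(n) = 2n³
C < B < E < A < D

Comparing growth rates:
C = √n is O(√n)
B = n log²(n) is O(n log² n)
E = 2n³ is O(n³)
A = eⁿ is O(eⁿ)
D = nⁿ is O(nⁿ)

Therefore, the order from slowest to fastest is: C < B < E < A < D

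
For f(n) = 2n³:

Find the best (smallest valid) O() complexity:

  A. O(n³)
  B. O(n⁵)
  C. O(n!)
A

f(n) = 2n³ is O(n³).
All listed options are valid Big-O bounds (upper bounds),
but O(n³) is the tightest (smallest valid bound).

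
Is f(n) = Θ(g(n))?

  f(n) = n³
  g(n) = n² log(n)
False

f(n) = n³ is O(n³), and g(n) = n² log(n) is O(n² log n).
Since they have different growth rates, f(n) = Θ(g(n)) is false.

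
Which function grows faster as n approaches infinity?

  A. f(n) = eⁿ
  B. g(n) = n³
A

f(n) = eⁿ is O(eⁿ), while g(n) = n³ is O(n³).
Since O(eⁿ) grows faster than O(n³), f(n) dominates.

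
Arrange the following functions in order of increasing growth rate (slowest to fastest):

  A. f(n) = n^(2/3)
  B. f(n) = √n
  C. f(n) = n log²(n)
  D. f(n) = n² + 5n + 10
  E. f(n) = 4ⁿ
B < A < C < D < E

Comparing growth rates:
B = √n is O(√n)
A = n^(2/3) is O(n^(2/3))
C = n log²(n) is O(n log² n)
D = n² + 5n + 10 is O(n²)
E = 4ⁿ is O(4ⁿ)

Therefore, the order from slowest to fastest is: B < A < C < D < E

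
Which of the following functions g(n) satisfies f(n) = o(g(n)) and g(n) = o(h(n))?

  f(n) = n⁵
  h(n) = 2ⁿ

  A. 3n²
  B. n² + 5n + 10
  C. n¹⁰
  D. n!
C

We need g(n) with n⁵ = o(g(n)) and g(n) = o(2ⁿ), i.e. O(n⁵) ≺ g ≺ O(2ⁿ).
Check each option:
  A. 3n² — O(n²) does not grow strictly faster than f(n)
  B. n² + 5n + 10 — O(n²) does not grow strictly faster than f(n)
  C. n¹⁰ — O(n¹⁰) is strictly between O(n⁵) and O(2ⁿ) ✓
  D. n! — O(n!) does not grow strictly slower than h(n)

Only option C (n¹⁰) lies strictly between.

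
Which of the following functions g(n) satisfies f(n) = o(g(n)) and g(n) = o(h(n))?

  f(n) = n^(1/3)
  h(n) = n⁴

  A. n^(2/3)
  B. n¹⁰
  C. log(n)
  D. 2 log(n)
A

We need g(n) with n^(1/3) = o(g(n)) and g(n) = o(n⁴), i.e. O(n^(1/3)) ≺ g ≺ O(n⁴).
Check each option:
  A. n^(2/3) — O(n^(2/3)) is strictly between O(n^(1/3)) and O(n⁴) ✓
  B. n¹⁰ — O(n¹⁰) does not grow strictly slower than h(n)
  C. log(n) — O(log n) does not grow strictly faster than f(n)
  D. 2 log(n) — O(log n) does not grow strictly faster than f(n)

Only option A (n^(2/3)) lies strictly between.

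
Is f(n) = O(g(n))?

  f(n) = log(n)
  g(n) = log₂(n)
True

f(n) = log(n) and g(n) = log₂(n) are both O(log n).
Big-O permits equal growth rates (f ≤ c·g for some c), so f(n) = O(g(n)) is true.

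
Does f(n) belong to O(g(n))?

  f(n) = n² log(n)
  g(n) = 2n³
True

f(n) = n² log(n) is O(n² log n), and g(n) = 2n³ is O(n³).
Since O(n² log n) ⊆ O(n³) (f grows no faster than g), f(n) = O(g(n)) is true.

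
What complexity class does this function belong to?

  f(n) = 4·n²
O(n²)

The dominant term in 4·n² is 4·n², which is Θ(n²).
Constants are absorbed, so the tightest bound is O(n²).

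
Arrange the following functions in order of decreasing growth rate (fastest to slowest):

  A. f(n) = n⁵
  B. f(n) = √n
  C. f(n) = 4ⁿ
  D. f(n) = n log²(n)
C > A > D > B

Comparing growth rates:
C = 4ⁿ is O(4ⁿ)
A = n⁵ is O(n⁵)
D = n log²(n) is O(n log² n)
B = √n is O(√n)

Therefore, the order from fastest to slowest is: C > A > D > B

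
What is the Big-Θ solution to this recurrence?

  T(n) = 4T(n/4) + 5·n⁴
Θ(n⁴)

Master Theorem: a = 4, b = 4, f(n) = 5·n⁴.
Compute the critical exponent d = log₄(4) = 1.
Compare f(n) = Θ(n⁴) against n^d:
  k = 4 > d = 1, so f(n) = Ω(n^(d+ε)) — Case 3.
  Regularity: a·(n/b)^4/n^4 = a/b^4 = 4/256 < 1 ✓.
  The top-level work dominates: T(n) = Θ(f(n)) = Θ(n⁴).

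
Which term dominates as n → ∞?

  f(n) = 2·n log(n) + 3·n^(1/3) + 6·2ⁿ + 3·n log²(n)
6·2ⁿ

Looking at each term:
  - 2·n log(n) is O(n log n)
  - 3·n^(1/3) is O(n^(1/3))
  - 6·2ⁿ is O(2ⁿ)
  - 3·n log²(n) is O(n log² n)

The term 6·2ⁿ (O(2ⁿ)) grows fastest and dominates all others.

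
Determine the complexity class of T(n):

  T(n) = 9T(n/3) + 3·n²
Θ(n² log n)

Master Theorem: a = 9, b = 3, f(n) = 3·n².
Compute the critical exponent d = log₃(9) = 2.
Compare f(n) = Θ(n²) against n^d:
  k = 2 = d, so f(n) = Θ(n^d) — Case 2.
  Work is balanced across levels: T(n) = Θ(n^d log n) = Θ(n² log n).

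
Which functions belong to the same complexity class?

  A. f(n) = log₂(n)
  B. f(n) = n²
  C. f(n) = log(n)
A and C

Examining each function:
  A. log₂(n) is O(log n)
  B. n² is O(n²)
  C. log(n) is O(log n)

Functions A and C both have the same complexity class.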